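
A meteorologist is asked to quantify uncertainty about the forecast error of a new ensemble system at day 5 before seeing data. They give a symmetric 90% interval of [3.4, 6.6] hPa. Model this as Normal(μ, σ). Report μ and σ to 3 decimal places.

A symmetric 90% interval runs μ ± z·σ with z = 1.645.
Half-width = 1.6, so σ = 1.6/1.645 = 0.973.
μ is the interval midpoint, 5.000.

μ = 5.000, σ = 0.973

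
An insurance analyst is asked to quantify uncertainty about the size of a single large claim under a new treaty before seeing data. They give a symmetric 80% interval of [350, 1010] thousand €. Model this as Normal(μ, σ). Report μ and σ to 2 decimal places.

A symmetric 80% interval runs μ ± z·σ with z = 1.282.
Half-width = 330, so σ = 330/1.282 = 257.50.
μ is the interval midpoint, 680.00.

μ = 680.00, σ = 257.50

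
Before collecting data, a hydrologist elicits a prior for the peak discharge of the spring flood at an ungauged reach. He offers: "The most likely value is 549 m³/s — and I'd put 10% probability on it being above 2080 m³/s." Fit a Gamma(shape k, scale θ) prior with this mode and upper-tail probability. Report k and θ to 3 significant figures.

Gamma(k,θ) with k>1 has mode (k−1)θ, so θ = 549/(k−1).
Need P(X < 2080) = 0.9 with θ tied to k this way. Start at k = 2, θ = 549: P(X<2080) ≈ 0.892.
Too low — raise k to concentrate. Iterating converges to k ≈ 2.04.
Then θ = 549/(2.04−1) ≈ 526.

k ≈ 2.04, θ ≈ 526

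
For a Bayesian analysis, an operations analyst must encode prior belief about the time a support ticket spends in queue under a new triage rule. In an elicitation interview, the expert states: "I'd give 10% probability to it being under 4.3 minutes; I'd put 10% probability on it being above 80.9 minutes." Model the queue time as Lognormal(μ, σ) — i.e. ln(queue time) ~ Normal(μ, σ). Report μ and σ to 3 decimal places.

If T ~ Lognormal(μ,σ) then ln T ~ Normal(μ,σ), so the p-quantile of ln T is μ + z_p·σ.
ln(4.3) = 1.459 and ln(80.9) = 4.393; z_{0.1} = -1.282, z_{0.9} = 1.282.
σ = (4.393 − 1.459)/(1.282 − (-1.282)) = 1.145.
μ = 1.459 − (-1.282)·1.145 = 2.926.

μ ≈ 2.926, σ ≈ 1.145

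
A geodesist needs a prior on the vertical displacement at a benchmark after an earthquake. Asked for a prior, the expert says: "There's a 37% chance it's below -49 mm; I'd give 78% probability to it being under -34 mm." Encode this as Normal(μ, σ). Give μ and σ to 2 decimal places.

For Normal(μ,σ), the p-quantile is μ + z_p·σ. Here z_{0.37} = -0.3319, z_{0.78} = 0.7722.
So -49 = μ − 0.3319σ and -34 = μ + 0.7722σ.
Subtracting: σ = (-34 − -49)/(0.7722 − (-0.3319)) = 13.59.
Then μ = -49 − (-0.3319)·13.59 = -44.49.

μ = -44.49, σ = 13.59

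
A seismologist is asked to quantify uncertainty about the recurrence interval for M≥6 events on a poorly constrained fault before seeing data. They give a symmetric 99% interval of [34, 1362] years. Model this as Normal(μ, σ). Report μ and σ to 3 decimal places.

A symmetric 99% interval runs μ ± z·σ with z = 2.576.
Half-width = 664, so σ = 664/2.576 = 257.781.
μ is the interval midpoint, 698.000.

μ = 698.000, σ = 257.781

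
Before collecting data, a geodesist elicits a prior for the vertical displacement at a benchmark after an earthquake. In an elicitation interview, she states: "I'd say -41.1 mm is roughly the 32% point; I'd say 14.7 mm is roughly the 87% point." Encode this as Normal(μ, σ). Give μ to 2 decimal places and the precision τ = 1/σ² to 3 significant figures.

μ = -24.73, τ = 0.000816

For Normal(μ,σ), the p-quantile is μ + z_p·σ. Here z_{0.32} = -0.4677, z_{0.87} = 1.126.
So -41.1 = μ − 0.4677σ and 14.7 = μ + 1.126σ.
Subtracting: σ = (14.7 − -41.1)/(1.126 − (-0.4677)) = 35.00.
Then μ = -41.1 − (-0.4677)·35.00 = -24.73.
Precision τ = 1/σ² = 1/35² = 0.000816.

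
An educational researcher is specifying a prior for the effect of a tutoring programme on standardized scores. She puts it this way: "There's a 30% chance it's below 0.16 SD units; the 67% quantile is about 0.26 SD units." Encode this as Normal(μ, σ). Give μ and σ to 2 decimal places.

μ = 0.21, σ = 0.10

The p-quantile of Normal(μ,σ) is μ + z_p·σ, with z_{0.3} = -0.5244 and z_{0.67} = 0.4399.
Eliminate σ: μ = (z₂·x₁ − z₁·x₂)/(z₂ − z₁) = (0.4399·0.16 − (-0.5244)·0.26)/0.9643 = 0.21.
Then σ = (x₂ − x₁)/(z₂ − z₁) = (0.26 − 0.16)/0.9643 = 0.10.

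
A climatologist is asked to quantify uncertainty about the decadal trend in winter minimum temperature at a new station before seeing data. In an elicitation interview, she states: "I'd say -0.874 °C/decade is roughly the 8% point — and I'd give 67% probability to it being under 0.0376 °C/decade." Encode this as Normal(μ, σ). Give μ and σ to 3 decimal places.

The p-quantile of Normal(μ,σ) is μ + z_p·σ, with z_{0.08} = -1.405 and z_{0.67} = 0.4399.
Eliminate σ: μ = (z₂·x₁ − z₁·x₂)/(z₂ − z₁) = (0.4399·-0.874 − (-1.405)·0.0376)/1.845 = -0.180.
Then σ = (x₂ − x₁)/(z₂ − z₁) = (0.0376 − -0.874)/1.845 = 0.494.

μ = -0.180, σ = 0.494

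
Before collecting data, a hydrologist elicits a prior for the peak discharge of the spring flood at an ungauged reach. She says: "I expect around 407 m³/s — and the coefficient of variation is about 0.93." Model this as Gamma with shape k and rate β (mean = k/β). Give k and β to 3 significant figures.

For Gamma(k, rate β): mean = k/β, variance = k/β², so CV = 1/√k.
CV = 0.93, hence k = 1/CV² = 1.16.
Then β = k/mean = 1.16/407 = 0.00284.

k ≈ 1.16, β ≈ 0.00284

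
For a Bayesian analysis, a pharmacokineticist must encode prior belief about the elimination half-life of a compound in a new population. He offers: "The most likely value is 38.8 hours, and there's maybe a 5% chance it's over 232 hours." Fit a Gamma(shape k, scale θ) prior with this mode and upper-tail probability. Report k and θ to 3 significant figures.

k ≈ 1.71, θ ≈ 54.3

Gamma(k,θ) with k>1 has mode (k−1)θ, so θ = 38.8/(k−1).
Need P(X < 232) = 0.95 with θ tied to k this way. Start at k = 2, θ = 38.8: P(X<232) ≈ 0.982.
Too high — lower k to spread out. Iterating converges to k ≈ 1.71.
Then θ = 38.8/(1.71−1) ≈ 54.3.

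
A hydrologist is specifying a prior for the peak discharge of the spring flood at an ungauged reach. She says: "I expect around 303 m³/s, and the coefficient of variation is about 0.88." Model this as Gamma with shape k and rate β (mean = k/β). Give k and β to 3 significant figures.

For Gamma(k, rate β): mean = k/β, variance = k/β², so CV = 1/√k.
CV = 0.88, hence k = 1/CV² = 1.29.
Then β = k/mean = 1.29/303 = 0.00426.

k ≈ 1.29, β ≈ 0.00426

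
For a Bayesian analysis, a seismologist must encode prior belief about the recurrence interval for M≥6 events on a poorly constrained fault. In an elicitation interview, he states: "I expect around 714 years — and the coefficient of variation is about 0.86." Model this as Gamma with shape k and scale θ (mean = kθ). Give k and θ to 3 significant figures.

k ≈ 1.35, θ ≈ 528

For Gamma(k, scale θ): mean = kθ, variance = kθ², so CV = 1/√k.
CV = 0.86, hence k = 1/CV² = 1.35.
Then θ = mean/k = 714/1.35 = 528.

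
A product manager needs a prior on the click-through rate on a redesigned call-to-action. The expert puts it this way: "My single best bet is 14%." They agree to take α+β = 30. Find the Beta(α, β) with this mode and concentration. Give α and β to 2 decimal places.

α = 4.92, β = 25.08

For α,β > 1 the Beta mode is (α−1)/(α+β−2). With α+β = 30, the mode is (α−1)/28.
Set (α−1)/28 = 0.14 → α = 1 + 0.14·28 = 4.92.
β = 30 − α = 25.08.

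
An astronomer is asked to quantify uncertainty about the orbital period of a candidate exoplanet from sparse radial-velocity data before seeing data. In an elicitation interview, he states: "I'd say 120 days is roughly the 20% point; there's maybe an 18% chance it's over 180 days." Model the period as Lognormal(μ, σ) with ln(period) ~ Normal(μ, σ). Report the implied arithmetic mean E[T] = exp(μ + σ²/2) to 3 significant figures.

If T ~ Lognormal(μ,σ) then ln T ~ Normal(μ,σ), so the p-quantile of ln T is μ + z_p·σ.
ln(120) = 4.787 and ln(180) = 5.193; z_{0.2} = -0.8416, z_{0.82} = 0.9154.
σ = (5.193 − 4.787)/(0.9154 − (-0.8416)) = 0.231.
μ = 4.787 − (-0.8416)·0.231 = 4.982.
E[T] = exp(μ + σ²/2) = exp(4.982 + 0.0266) = 150 days.

E[T] ≈ 150 days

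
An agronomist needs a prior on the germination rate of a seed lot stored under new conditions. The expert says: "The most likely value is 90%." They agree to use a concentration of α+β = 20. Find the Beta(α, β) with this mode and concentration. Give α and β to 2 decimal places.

For α,β > 1 the Beta mode is (α−1)/(α+β−2). With α+β = 20, the mode is (α−1)/18.
Set (α−1)/18 = 0.9 → α = 1 + 0.9·18 = 17.20.
β = 20 − α = 2.80.

α = 17.20, β = 2.80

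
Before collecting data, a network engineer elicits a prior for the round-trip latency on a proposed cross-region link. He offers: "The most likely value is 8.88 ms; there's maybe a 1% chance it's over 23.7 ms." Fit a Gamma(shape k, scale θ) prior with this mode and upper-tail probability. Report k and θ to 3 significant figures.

k ≈ 5.8, θ ≈ 1.85

Gamma(k,θ) with k>1 has mode (k−1)θ, so θ = 8.88/(k−1).
Need P(X < 23.7) = 0.99 with θ tied to k this way. Start at k = 2, θ = 8.88: P(X<23.7) ≈ 0.746.
Too low — raise k to concentrate. Iterating converges to k ≈ 5.8.
Then θ = 8.88/(5.8−1) ≈ 1.85.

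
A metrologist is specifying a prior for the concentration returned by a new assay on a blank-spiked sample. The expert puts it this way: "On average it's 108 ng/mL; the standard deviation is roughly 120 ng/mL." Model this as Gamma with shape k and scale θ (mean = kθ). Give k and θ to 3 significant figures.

For Gamma(k, scale θ): mean = kθ, variance = kθ², so CV = 1/√k.
CV = SD/mean = 120/108 = 1.111, hence k = 1/CV² = 0.81.
Then θ = mean/k = 108/0.81 = 133.

k ≈ 0.81, θ ≈ 133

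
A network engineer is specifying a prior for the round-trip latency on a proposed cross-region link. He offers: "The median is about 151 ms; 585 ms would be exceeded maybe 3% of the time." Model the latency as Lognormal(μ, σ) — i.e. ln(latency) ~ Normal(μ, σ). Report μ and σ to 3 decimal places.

μ ≈ 5.017, σ ≈ 0.720

If T ~ Lognormal(μ,σ) then ln T ~ Normal(μ,σ), so the p-quantile of ln T is μ + z_p·σ.
ln(151) = 5.017 and ln(585) = 6.372; z_{0.5} = 0, z_{0.97} = 1.881.
σ = (6.372 − 5.017)/(1.881 − (0)) = 0.720.
μ = 5.017 − (0)·0.720 = 5.017.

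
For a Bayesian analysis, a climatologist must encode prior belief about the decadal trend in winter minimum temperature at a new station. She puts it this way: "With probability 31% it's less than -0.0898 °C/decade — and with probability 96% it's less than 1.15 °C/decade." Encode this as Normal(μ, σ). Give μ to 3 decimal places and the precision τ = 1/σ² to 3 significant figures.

μ = 0.184, τ = 3.28

The p-quantile of Normal(μ,σ) is μ + z_p·σ, with z_{0.31} = -0.4959 and z_{0.96} = 1.751.
Eliminate σ: μ = (z₂·x₁ − z₁·x₂)/(z₂ − z₁) = (1.751·-0.0898 − (-0.4959)·1.15)/2.247 = 0.184.
Then σ = (x₂ − x₁)/(z₂ − z₁) = (1.15 − -0.0898)/2.247 = 0.552.
Precision τ = 1/σ² = 1/0.5519² = 3.28.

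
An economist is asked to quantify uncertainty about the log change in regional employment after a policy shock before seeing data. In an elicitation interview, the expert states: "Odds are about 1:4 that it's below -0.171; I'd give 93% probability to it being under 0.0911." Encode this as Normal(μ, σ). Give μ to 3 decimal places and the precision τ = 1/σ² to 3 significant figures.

For Normal(μ,σ), the p-quantile is μ + z_p·σ. Here z_{0.2} = -0.8416, z_{0.93} = 1.476.
So -0.171 = μ − 0.8416σ and 0.0911 = μ + 1.476σ.
Subtracting: σ = (0.0911 − -0.171)/(1.476 − (-0.8416)) = 0.113.
Then μ = -0.171 − (-0.8416)·0.113 = -0.076.
Precision τ = 1/σ² = 1/0.1131² = 78.2.

μ = -0.076, τ = 78.2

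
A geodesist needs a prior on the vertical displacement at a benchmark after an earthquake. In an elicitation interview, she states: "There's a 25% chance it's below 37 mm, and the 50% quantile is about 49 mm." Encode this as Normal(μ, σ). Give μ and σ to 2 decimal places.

The p-quantile of Normal(μ,σ) is μ + z_p·σ, with z_{0.25} = -0.6745 and z_{0.5} = 0.
Eliminate σ: μ = (z₂·x₁ − z₁·x₂)/(z₂ − z₁) = (0·37 − (-0.6745)·49)/0.6745 = 49.00.
Then σ = (x₂ − x₁)/(z₂ − z₁) = (49 − 37)/0.6745 = 17.79.

μ = 49.00, σ = 17.79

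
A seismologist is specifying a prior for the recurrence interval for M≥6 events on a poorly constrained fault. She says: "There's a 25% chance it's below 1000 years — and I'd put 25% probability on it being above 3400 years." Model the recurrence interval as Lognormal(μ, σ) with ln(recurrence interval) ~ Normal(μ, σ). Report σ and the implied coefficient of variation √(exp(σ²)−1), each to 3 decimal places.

If T ~ Lognormal(μ,σ) then ln T ~ Normal(μ,σ), so the p-quantile of ln T is μ + z_p·σ.
ln(1000) = 6.908 and ln(3400) = 8.132; z_{0.25} = -0.6745, z_{0.75} = 0.6745.
σ = (8.132 − 6.908)/(0.6745 − (-0.6745)) = 0.907.
μ = 6.908 − (-0.6745)·0.907 = 7.520.
CV = √(exp(σ²)−1) = √(exp(0.8230)−1) = 1.130.

σ ≈ 0.907, CV ≈ 1.130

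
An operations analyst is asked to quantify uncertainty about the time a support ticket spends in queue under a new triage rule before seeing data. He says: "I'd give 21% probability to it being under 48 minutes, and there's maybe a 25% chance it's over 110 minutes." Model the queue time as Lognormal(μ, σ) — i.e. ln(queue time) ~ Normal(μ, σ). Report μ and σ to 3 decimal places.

μ ≈ 4.323, σ ≈ 0.560

If T ~ Lognormal(μ,σ) then ln T ~ Normal(μ,σ), so the p-quantile of ln T is μ + z_p·σ.
ln(48) = 3.871 and ln(110) = 4.7; z_{0.21} = -0.8064, z_{0.75} = 0.6745.
σ = (4.7 − 3.871)/(0.6745 − (-0.8064)) = 0.560.
μ = 3.871 − (-0.8064)·0.560 = 4.323.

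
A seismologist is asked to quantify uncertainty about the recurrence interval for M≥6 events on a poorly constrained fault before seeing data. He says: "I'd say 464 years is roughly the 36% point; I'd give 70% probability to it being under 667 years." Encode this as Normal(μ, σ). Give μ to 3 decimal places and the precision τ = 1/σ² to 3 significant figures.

μ = 546.422, τ = 1.89e-05

For Normal(μ,σ), the p-quantile is μ + z_p·σ. Here z_{0.36} = -0.3585, z_{0.7} = 0.5244.
So 464 = μ − 0.3585σ and 667 = μ + 0.5244σ.
Subtracting: σ = (667 − 464)/(0.5244 − (-0.3585)) = 229.935.
Then μ = 464 − (-0.3585)·229.935 = 546.422.
Precision τ = 1/σ² = 1/229.9² = 1.89e-05.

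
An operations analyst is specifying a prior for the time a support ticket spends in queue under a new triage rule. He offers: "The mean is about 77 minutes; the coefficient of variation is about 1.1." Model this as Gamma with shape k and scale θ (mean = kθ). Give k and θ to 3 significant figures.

For Gamma(k, scale θ): mean = kθ, variance = kθ², so CV = 1/√k.
CV = 1.1, hence k = 1/CV² = 0.826.
Then θ = mean/k = 77/0.826 = 93.2.

k ≈ 0.826, θ ≈ 93.2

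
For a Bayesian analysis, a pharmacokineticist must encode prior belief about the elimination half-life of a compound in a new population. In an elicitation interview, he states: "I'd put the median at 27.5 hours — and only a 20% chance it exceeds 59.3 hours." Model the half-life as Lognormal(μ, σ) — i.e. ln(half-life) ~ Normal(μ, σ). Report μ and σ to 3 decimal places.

If T ~ Lognormal(μ,σ) then ln T ~ Normal(μ,σ), so the p-quantile of ln T is μ + z_p·σ.
ln(27.5) = 3.314 and ln(59.3) = 4.083; z_{0.5} = 0, z_{0.8} = 0.8416.
σ = (4.083 − 3.314)/(0.8416 − (0)) = 0.913.
μ = 3.314 − (0)·0.913 = 3.314.

μ ≈ 3.314, σ ≈ 0.913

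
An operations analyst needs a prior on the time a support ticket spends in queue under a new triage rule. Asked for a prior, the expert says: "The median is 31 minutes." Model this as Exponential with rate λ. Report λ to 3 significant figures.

λ ≈ 0.0224

Exponential median = ln 2 / λ, so λ = ln 2 / 31.0 = 0.0224.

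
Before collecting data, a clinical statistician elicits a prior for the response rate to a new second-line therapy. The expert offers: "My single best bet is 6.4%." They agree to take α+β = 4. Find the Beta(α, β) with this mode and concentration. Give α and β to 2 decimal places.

α = 1.13, β = 2.87

For α,β > 1 the Beta mode is (α−1)/(α+β−2). With α+β = 4, the mode is (α−1)/2.
Set (α−1)/2 = 0.064 → α = 1 + 0.064·2 = 1.13.
β = 4 − α = 2.87.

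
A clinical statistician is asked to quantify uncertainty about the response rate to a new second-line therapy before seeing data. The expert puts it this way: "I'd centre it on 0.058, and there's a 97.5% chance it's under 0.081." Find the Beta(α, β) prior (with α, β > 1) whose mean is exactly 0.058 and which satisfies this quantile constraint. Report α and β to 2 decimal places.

With mean 0.058 fixed, write α = 0.058s, β = 0.942s where s = α+β.
Need P(θ < 0.081) = 0.975 under Beta(0.058s, 0.942s). Normal approximation: (q−m)/√(m(1−m)/s) ≈ z_{0.975} = 1.96, so s ≈ 0.058·0.942·(1.96)²/(0.081−0.058)² = 396.8.
At s = 396.8: P(θ<0.081) ≈ 0.966. Adjusting to match 0.975 gives s ≈ 463.22.
So α = 0.058·463.22 ≈ 26.87, β = 0.942·463.22 ≈ 436.35.

α ≈ 26.87, β ≈ 436.35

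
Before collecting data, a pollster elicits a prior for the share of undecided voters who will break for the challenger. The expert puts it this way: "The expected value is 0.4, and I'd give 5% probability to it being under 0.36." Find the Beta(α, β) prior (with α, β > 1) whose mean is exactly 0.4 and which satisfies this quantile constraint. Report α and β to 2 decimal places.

With mean 0.4 fixed, write α = 0.4s, β = 0.6s where s = α+β.
Need P(θ < 0.36) = 0.05 under Beta(0.4s, 0.6s). Normal approximation: (q−m)/√(m(1−m)/s) ≈ z_{0.05} = -1.64, so s ≈ 0.4·0.6·(-1.64)²/(0.36−0.4)² = 405.8.
At s = 405.8: P(θ<0.36) ≈ 0.049. Adjusting to match 0.05 gives s ≈ 399.21.
So α = 0.4·399.21 ≈ 159.68, β = 0.6·399.21 ≈ 239.53.

α ≈ 159.68, β ≈ 239.53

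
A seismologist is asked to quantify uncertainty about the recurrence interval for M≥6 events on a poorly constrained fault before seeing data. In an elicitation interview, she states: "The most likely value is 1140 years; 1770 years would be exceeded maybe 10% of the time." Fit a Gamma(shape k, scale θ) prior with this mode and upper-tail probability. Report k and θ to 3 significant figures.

k ≈ 10.7, θ ≈ 118

Gamma(k,θ) with k>1 has mode (k−1)θ, so θ = 1140/(k−1).
Need P(X < 1770) = 0.9 with θ tied to k this way. Start at k = 2, θ = 1140: P(X<1770) ≈ 0.460.
Too low — raise k to concentrate. Iterating converges to k ≈ 10.7.
Then θ = 1140/(10.7−1) ≈ 118.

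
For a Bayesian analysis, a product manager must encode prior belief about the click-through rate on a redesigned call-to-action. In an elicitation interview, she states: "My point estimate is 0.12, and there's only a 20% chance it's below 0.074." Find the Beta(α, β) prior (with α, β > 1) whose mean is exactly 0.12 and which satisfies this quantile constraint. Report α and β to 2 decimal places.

α ≈ 4.39, β ≈ 32.19

With mean 0.12 fixed, write α = 0.12s, β = 0.88s where s = α+β.
Need P(θ < 0.074) = 0.2 under Beta(0.12s, 0.88s). Normal approximation: (q−m)/√(m(1−m)/s) ≈ z_{0.2} = -0.842, so s ≈ 0.12·0.88·(-0.842)²/(0.074−0.12)² = 35.3.
At s = 35.3: P(θ<0.074) ≈ 0.205. Adjusting to match 0.2 gives s ≈ 36.58.
So α = 0.12·36.58 ≈ 4.39, β = 0.88·36.58 ≈ 32.19.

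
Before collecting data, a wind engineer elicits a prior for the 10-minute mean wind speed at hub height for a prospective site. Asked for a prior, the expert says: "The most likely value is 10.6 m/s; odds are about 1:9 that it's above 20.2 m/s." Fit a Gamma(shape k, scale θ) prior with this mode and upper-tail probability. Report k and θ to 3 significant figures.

Gamma(k,θ) with k>1 has mode (k−1)θ, so θ = 10.6/(k−1).
Need P(X < 20.2) = 0.9 with θ tied to k this way. Start at k = 2, θ = 10.6: P(X<20.2) ≈ 0.568.
Too low — raise k to concentrate. Iterating converges to k ≈ 5.6.
Then θ = 10.6/(5.6−1) ≈ 2.3.

k ≈ 5.6, θ ≈ 2.3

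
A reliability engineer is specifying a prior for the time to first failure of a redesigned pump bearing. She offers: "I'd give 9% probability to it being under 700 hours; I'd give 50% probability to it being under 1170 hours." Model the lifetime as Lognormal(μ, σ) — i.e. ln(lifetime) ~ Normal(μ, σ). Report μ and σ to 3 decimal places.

If T ~ Lognormal(μ,σ) then ln T ~ Normal(μ,σ), so the p-quantile of ln T is μ + z_p·σ.
ln(700) = 6.551 and ln(1170) = 7.065; z_{0.09} = -1.341, z_{0.5} = 0.
σ = (7.065 − 6.551)/(0 − (-1.341)) = 0.383.
μ = 6.551 − (-1.341)·0.383 = 7.065.

μ ≈ 7.065, σ ≈ 0.383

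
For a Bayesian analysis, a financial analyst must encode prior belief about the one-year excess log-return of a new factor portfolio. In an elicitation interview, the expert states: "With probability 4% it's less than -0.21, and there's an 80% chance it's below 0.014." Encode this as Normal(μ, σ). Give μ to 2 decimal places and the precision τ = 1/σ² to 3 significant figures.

μ = -0.06, τ = 134

For Normal(μ,σ), the p-quantile is μ + z_p·σ. Here z_{0.04} = -1.751, z_{0.8} = 0.8416.
So -0.21 = μ − 1.751σ and 0.014 = μ + 0.8416σ.
Subtracting: σ = (0.014 − -0.21)/(0.8416 − (-1.751)) = 0.09.
Then μ = -0.21 − (-1.751)·0.09 = -0.06.
Precision τ = 1/σ² = 1/0.08641² = 134.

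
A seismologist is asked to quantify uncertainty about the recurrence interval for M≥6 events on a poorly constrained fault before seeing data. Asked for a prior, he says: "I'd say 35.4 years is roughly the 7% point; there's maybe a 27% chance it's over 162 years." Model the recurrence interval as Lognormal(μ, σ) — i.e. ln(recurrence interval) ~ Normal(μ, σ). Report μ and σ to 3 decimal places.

If T ~ Lognormal(μ,σ) then ln T ~ Normal(μ,σ), so the p-quantile of ln T is μ + z_p·σ.
ln(35.4) = 3.567 and ln(162) = 5.088; z_{0.07} = -1.476, z_{0.73} = 0.6128.
σ = (5.088 − 3.567)/(0.6128 − (-1.476)) = 0.728.
μ = 3.567 − (-1.476)·0.728 = 4.641.

μ ≈ 4.641, σ ≈ 0.728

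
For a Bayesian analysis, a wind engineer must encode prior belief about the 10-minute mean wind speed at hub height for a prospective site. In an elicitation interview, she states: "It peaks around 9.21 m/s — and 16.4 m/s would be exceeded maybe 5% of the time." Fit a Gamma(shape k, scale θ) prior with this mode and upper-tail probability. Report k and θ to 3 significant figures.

k ≈ 9.37, θ ≈ 1.1

Gamma(k,θ) with k>1 has mode (k−1)θ, so θ = 9.21/(k−1).
Need P(X < 16.4) = 0.95 with θ tied to k this way. Start at k = 2, θ = 9.21: P(X<16.4) ≈ 0.531.
Too low — raise k to concentrate. Iterating converges to k ≈ 9.37.
Then θ = 9.21/(9.37−1) ≈ 1.1.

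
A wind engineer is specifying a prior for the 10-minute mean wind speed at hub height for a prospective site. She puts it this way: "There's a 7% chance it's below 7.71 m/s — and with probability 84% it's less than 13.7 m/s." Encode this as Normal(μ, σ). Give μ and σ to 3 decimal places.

For Normal(μ,σ), the p-quantile is μ + z_p·σ. Here z_{0.07} = -1.476, z_{0.84} = 0.9945.
So 7.71 = μ − 1.476σ and 13.7 = μ + 0.9945σ.
Subtracting: σ = (13.7 − 7.71)/(0.9945 − (-1.476)) = 2.425.
Then μ = 7.71 − (-1.476)·2.425 = 11.289.

μ = 11.289, σ = 2.425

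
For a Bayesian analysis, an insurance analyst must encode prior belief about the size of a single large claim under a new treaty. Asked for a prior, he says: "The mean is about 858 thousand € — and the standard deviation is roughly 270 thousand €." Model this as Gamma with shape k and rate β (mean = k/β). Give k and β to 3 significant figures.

k ≈ 10.1, β ≈ 0.0118

For Gamma(k, rate β): mean = k/β, variance = k/β², so CV = 1/√k.
CV = SD/mean = 270/858 = 0.3147, hence k = 1/CV² = 10.1.
Then β = k/mean = 10.1/858 = 0.0118.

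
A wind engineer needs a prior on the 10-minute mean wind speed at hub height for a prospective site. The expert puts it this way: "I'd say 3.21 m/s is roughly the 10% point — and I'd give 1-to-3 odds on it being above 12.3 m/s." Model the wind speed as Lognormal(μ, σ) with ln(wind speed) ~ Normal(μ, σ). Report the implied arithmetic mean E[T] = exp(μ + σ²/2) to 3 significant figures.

If T ~ Lognormal(μ,σ) then ln T ~ Normal(μ,σ), so the p-quantile of ln T is μ + z_p·σ.
ln(3.21) = 1.166 and ln(12.3) = 2.51; z_{0.1} = -1.282, z_{0.75} = 0.6745.
σ = (2.51 − 1.166)/(0.6745 − (-1.282)) = 0.687.
μ = 1.166 − (-1.282)·0.687 = 2.046.
E[T] = exp(μ + σ²/2) = exp(2.046 + 0.2358) = 9.8 m/s.

E[T] ≈ 9.8 m/s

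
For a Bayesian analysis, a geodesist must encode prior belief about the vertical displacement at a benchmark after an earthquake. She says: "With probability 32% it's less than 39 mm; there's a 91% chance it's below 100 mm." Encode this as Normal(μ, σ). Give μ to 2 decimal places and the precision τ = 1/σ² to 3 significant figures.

μ = 54.78, τ = 0.000879

For Normal(μ,σ), the p-quantile is μ + z_p·σ. Here z_{0.32} = -0.4677, z_{0.91} = 1.341.
So 39 = μ − 0.4677σ and 100 = μ + 1.341σ.
Subtracting: σ = (100 − 39)/(1.341 − (-0.4677)) = 33.73.
Then μ = 39 − (-0.4677)·33.73 = 54.78.
Precision τ = 1/σ² = 1/33.73² = 0.000879.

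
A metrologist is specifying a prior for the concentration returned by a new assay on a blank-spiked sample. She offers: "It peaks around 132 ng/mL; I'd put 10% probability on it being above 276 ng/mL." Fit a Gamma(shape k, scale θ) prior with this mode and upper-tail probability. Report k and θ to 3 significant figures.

k ≈ 4.53, θ ≈ 37.4

Gamma(k,θ) with k>1 has mode (k−1)θ, so θ = 132/(k−1).
Need P(X < 276) = 0.9 with θ tied to k this way. Start at k = 2, θ = 132: P(X<276) ≈ 0.618.
Too low — raise k to concentrate. Iterating converges to k ≈ 4.53.
Then θ = 132/(4.53−1) ≈ 37.4.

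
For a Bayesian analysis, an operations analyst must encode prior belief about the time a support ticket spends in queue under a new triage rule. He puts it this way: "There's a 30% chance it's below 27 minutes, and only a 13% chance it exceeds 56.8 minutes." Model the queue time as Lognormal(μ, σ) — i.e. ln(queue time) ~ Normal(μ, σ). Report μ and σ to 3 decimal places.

If T ~ Lognormal(μ,σ) then ln T ~ Normal(μ,σ), so the p-quantile of ln T is μ + z_p·σ.
ln(27) = 3.296 and ln(56.8) = 4.04; z_{0.3} = -0.5244, z_{0.87} = 1.126.
σ = (4.04 − 3.296)/(1.126 − (-0.5244)) = 0.451.
μ = 3.296 − (-0.5244)·0.451 = 3.532.

μ ≈ 3.532, σ ≈ 0.451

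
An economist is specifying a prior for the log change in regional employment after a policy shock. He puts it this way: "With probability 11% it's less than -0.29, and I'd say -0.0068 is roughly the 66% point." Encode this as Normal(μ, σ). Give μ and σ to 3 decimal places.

For Normal(μ,σ), the p-quantile is μ + z_p·σ. Here z_{0.11} = -1.227, z_{0.66} = 0.4125.
So -0.29 = μ − 1.227σ and -0.0068 = μ + 0.4125σ.
Subtracting: σ = (-0.0068 − -0.29)/(0.4125 − (-1.227)) = 0.173.
Then μ = -0.29 − (-1.227)·0.173 = -0.078.

μ = -0.078, σ = 0.173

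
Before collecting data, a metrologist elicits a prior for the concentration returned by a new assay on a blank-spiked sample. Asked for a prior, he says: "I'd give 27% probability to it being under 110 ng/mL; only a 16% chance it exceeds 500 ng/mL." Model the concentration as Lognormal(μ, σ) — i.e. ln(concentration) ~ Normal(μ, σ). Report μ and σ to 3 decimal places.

If T ~ Lognormal(μ,σ) then ln T ~ Normal(μ,σ), so the p-quantile of ln T is μ + z_p·σ.
ln(110) = 4.7 and ln(500) = 6.215; z_{0.27} = -0.6128, z_{0.84} = 0.9945.
σ = (6.215 − 4.7)/(0.9945 − (-0.6128)) = 0.942.
μ = 4.7 − (-0.6128)·0.942 = 5.278.

μ ≈ 5.278, σ ≈ 0.942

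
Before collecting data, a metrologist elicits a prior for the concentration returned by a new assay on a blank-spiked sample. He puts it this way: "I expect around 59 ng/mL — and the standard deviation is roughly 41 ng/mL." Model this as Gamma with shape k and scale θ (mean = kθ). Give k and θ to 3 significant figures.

For Gamma(k, scale θ): mean = kθ, variance = kθ², so CV = 1/√k.
CV = SD/mean = 41/59 = 0.6949, hence k = 1/CV² = 2.07.
Then θ = mean/k = 59/2.07 = 28.5.

k ≈ 2.07, θ ≈ 28.5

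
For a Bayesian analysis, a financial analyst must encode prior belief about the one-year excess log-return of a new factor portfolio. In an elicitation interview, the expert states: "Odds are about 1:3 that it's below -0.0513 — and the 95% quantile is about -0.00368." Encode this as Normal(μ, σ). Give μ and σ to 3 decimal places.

For Normal(μ,σ), the p-quantile is μ + z_p·σ. Here z_{0.25} = -0.6745, z_{0.95} = 1.645.
So -0.0513 = μ − 0.6745σ and -0.00368 = μ + 1.645σ.
Subtracting: σ = (-0.00368 − -0.0513)/(1.645 − (-0.6745)) = 0.021.
Then μ = -0.0513 − (-0.6745)·0.021 = -0.037.

μ = -0.037, σ = 0.021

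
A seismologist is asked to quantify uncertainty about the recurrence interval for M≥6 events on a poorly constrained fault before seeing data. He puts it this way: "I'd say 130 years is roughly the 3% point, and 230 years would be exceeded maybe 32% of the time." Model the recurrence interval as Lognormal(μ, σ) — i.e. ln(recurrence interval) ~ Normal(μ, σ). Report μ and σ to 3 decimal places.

μ ≈ 5.324, σ ≈ 0.243

If T ~ Lognormal(μ,σ) then ln T ~ Normal(μ,σ), so the p-quantile of ln T is μ + z_p·σ.
ln(130) = 4.868 and ln(230) = 5.438; z_{0.03} = -1.881, z_{0.68} = 0.4677.
σ = (5.438 − 4.868)/(0.4677 − (-1.881)) = 0.243.
μ = 4.868 − (-1.881)·0.243 = 5.324.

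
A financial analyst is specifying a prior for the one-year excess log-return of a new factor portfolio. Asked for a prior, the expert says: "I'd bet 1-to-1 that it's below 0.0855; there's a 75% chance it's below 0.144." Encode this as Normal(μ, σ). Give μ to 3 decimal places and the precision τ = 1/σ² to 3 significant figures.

For Normal(μ,σ), the p-quantile is μ + z_p·σ. Here z_{0.5} = 0, z_{0.75} = 0.6745.
So 0.0855 = μ + 0σ and 0.144 = μ + 0.6745σ.
Subtracting: σ = (0.144 − 0.0855)/(0.6745 − (0)) = 0.087.
Then μ = 0.0855 − (0)·0.087 = 0.086.
Precision τ = 1/σ² = 1/0.08673² = 133.

μ = 0.086, τ = 133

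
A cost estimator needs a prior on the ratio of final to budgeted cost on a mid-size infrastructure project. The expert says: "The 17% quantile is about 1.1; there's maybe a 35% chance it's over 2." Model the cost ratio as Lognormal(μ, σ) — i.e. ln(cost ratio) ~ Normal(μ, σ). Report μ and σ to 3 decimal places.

If T ~ Lognormal(μ,σ) then ln T ~ Normal(μ,σ), so the p-quantile of ln T is μ + z_p·σ.
ln(1.1) = 0.09531 and ln(2) = 0.6931; z_{0.17} = -0.9542, z_{0.65} = 0.3853.
σ = (0.6931 − 0.09531)/(0.3853 − (-0.9542)) = 0.446.
μ = 0.09531 − (-0.9542)·0.446 = 0.521.

μ ≈ 0.521, σ ≈ 0.446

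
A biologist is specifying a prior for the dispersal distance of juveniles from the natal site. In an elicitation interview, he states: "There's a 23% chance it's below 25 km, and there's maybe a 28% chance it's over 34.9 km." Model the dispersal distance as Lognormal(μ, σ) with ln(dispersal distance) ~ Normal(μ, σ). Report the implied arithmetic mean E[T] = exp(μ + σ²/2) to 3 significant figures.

E[T] ≈ 31.1 km

If T ~ Lognormal(μ,σ) then ln T ~ Normal(μ,σ), so the p-quantile of ln T is μ + z_p·σ.
ln(25) = 3.219 and ln(34.9) = 3.552; z_{0.23} = -0.7388, z_{0.72} = 0.5828.
σ = (3.552 − 3.219)/(0.5828 − (-0.7388)) = 0.252.
μ = 3.219 − (-0.7388)·0.252 = 3.405.
E[T] = exp(μ + σ²/2) = exp(3.405 + 0.0319) = 31.1 km.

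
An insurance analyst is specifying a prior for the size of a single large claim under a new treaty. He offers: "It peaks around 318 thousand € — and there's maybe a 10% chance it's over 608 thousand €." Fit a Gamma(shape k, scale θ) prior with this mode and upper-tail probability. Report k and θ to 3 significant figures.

k ≈ 5.55, θ ≈ 69.8

Gamma(k,θ) with k>1 has mode (k−1)θ, so θ = 318/(k−1).
Need P(X < 608) = 0.9 with θ tied to k this way. Start at k = 2, θ = 318: P(X<608) ≈ 0.570.
Too low — raise k to concentrate. Iterating converges to k ≈ 5.55.
Then θ = 318/(5.55−1) ≈ 69.8.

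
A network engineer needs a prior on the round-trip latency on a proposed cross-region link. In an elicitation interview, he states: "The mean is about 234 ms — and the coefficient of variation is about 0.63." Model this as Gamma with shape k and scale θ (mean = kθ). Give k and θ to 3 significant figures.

For Gamma(k, scale θ): mean = kθ, variance = kθ², so CV = 1/√k.
CV = 0.63, hence k = 1/CV² = 2.52.
Then θ = mean/k = 234/2.52 = 92.9.

k ≈ 2.52, θ ≈ 92.9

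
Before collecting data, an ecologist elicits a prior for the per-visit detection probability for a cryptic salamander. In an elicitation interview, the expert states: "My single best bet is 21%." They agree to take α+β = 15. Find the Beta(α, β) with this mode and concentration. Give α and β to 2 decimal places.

α = 3.73, β = 11.27

For α,β > 1 the Beta mode is (α−1)/(α+β−2). With α+β = 15, the mode is (α−1)/13.
Set (α−1)/13 = 0.21 → α = 1 + 0.21·13 = 3.73.
β = 15 − α = 11.27.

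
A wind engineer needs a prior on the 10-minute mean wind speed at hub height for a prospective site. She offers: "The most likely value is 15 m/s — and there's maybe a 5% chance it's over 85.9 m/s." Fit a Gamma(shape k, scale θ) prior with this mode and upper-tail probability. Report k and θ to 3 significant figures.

Gamma(k,θ) with k>1 has mode (k−1)θ, so θ = 15/(k−1).
Need P(X < 85.9) = 0.95 with θ tied to k this way. Start at k = 2, θ = 15: P(X<85.9) ≈ 0.978.
Too high — lower k to spread out. Iterating converges to k ≈ 1.76.
Then θ = 15/(1.76−1) ≈ 19.8.

k ≈ 1.76, θ ≈ 19.8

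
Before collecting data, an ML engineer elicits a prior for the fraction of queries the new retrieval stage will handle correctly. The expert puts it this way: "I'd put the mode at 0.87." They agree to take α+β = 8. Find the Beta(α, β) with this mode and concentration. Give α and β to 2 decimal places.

For α,β > 1 the Beta mode is (α−1)/(α+β−2). With α+β = 8, the mode is (α−1)/6.
Set (α−1)/6 = 0.87 → α = 1 + 0.87·6 = 6.22.
β = 8 − α = 1.78.

α = 6.22, β = 1.78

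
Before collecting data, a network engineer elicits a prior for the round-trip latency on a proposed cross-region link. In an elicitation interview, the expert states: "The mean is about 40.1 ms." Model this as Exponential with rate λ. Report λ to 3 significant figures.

Exponential mean = 1/λ, so λ = 1/40.1 = 0.0249.

λ ≈ 0.0249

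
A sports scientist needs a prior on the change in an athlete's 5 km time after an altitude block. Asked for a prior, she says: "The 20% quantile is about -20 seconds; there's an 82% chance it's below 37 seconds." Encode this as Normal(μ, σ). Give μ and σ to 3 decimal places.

μ = 7.304, σ = 32.442

For Normal(μ,σ), the p-quantile is μ + z_p·σ. Here z_{0.2} = -0.8416, z_{0.82} = 0.9154.
So -20 = μ − 0.8416σ and 37 = μ + 0.9154σ.
Subtracting: σ = (37 − -20)/(0.9154 − (-0.8416)) = 32.442.
Then μ = -20 − (-0.8416)·32.442 = 7.304.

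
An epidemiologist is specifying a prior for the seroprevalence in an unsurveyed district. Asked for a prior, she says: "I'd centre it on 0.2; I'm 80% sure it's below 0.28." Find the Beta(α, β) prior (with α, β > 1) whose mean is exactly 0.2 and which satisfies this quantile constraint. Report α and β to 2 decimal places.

α ≈ 3.12, β ≈ 12.48

With mean 0.2 fixed, write α = 0.2s, β = 0.8s where s = α+β.
Need P(θ < 0.28) = 0.8 under Beta(0.2s, 0.8s). Normal approximation: (q−m)/√(m(1−m)/s) ≈ z_{0.8} = 0.842, so s ≈ 0.2·0.8·(0.842)²/(0.28−0.2)² = 17.7.
At s = 17.7: P(θ<0.28) ≈ 0.811. Adjusting to match 0.8 gives s ≈ 15.60.
So α = 0.2·15.60 ≈ 3.12, β = 0.8·15.60 ≈ 12.48.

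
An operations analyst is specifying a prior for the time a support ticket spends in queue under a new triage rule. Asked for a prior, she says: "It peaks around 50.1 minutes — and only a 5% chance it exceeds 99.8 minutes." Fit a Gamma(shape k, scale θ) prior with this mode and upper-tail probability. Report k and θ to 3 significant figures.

k ≈ 6.84, θ ≈ 8.58

Gamma(k,θ) with k>1 has mode (k−1)θ, so θ = 50.1/(k−1).
Need P(X < 99.8) = 0.95 with θ tied to k this way. Start at k = 2, θ = 50.1: P(X<99.8) ≈ 0.592.
Too low — raise k to concentrate. Iterating converges to k ≈ 6.84.
Then θ = 50.1/(6.84−1) ≈ 8.58.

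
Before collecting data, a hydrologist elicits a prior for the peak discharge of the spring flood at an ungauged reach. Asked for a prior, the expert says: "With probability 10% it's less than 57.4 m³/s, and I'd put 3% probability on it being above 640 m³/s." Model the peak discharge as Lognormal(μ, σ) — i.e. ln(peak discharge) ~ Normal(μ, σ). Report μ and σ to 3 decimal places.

μ ≈ 5.027, σ ≈ 0.763

If T ~ Lognormal(μ,σ) then ln T ~ Normal(μ,σ), so the p-quantile of ln T is μ + z_p·σ.
ln(57.4) = 4.05 and ln(640) = 6.461; z_{0.1} = -1.282, z_{0.97} = 1.881.
σ = (6.461 − 4.05)/(1.881 − (-1.282)) = 0.763.
μ = 4.05 − (-1.282)·0.763 = 5.027.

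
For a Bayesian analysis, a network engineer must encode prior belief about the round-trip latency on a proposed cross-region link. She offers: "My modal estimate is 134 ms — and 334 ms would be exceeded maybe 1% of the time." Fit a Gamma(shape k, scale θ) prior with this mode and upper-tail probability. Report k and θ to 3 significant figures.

k ≈ 6.63, θ ≈ 23.8

Gamma(k,θ) with k>1 has mode (k−1)θ, so θ = 134/(k−1).
Need P(X < 334) = 0.99 with θ tied to k this way. Start at k = 2, θ = 134: P(X<334) ≈ 0.711.
Too low — raise k to concentrate. Iterating converges to k ≈ 6.63.
Then θ = 134/(6.63−1) ≈ 23.8.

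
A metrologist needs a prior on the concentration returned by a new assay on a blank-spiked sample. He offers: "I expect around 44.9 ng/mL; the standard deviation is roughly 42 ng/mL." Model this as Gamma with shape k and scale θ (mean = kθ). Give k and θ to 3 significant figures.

k ≈ 1.14, θ ≈ 39.3

For Gamma(k, scale θ): mean = kθ, variance = kθ², so CV = 1/√k.
CV = SD/mean = 42/44.9 = 0.9354, hence k = 1/CV² = 1.14.
Then θ = mean/k = 44.9/1.14 = 39.3.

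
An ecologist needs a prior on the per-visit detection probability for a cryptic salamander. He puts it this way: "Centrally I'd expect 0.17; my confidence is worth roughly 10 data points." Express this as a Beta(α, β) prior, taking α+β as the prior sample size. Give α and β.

Under the effective-sample-size interpretation, Beta(α, β) has prior mean α/(α+β) and prior sample size α+β.
So α+β = 10 and α/(α+β) = 0.17, giving α = 0.17·10 = 1.7 and β = 10 − 1.7 = 8.3.

α = 1.7, β = 8.3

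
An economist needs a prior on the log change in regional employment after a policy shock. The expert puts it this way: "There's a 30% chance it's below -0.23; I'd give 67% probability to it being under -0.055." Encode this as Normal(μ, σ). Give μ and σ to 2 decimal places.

For Normal(μ,σ), the p-quantile is μ + z_p·σ. Here z_{0.3} = -0.5244, z_{0.67} = 0.4399.
So -0.23 = μ − 0.5244σ and -0.055 = μ + 0.4399σ.
Subtracting: σ = (-0.055 − -0.23)/(0.4399 − (-0.5244)) = 0.18.
Then μ = -0.23 − (-0.5244)·0.18 = -0.13.

μ = -0.13, σ = 0.18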